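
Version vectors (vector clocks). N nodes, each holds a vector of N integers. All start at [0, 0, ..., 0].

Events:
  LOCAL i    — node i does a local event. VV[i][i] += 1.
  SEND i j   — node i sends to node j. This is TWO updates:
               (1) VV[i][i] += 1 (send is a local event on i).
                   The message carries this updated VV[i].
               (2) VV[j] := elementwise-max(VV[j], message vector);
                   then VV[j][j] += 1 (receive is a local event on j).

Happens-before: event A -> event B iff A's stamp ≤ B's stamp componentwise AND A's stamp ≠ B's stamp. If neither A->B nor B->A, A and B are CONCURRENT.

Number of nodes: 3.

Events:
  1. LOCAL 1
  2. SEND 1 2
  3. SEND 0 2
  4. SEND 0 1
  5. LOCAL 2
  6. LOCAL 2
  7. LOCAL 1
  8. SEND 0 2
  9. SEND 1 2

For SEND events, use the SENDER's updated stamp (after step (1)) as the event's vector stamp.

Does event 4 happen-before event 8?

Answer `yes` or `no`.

Answer: yes

Derivation:
Initial: VV[0]=[0, 0, 0]
Initial: VV[1]=[0, 0, 0]
Initial: VV[2]=[0, 0, 0]
Event 1: LOCAL 1: VV[1][1]++ -> VV[1]=[0, 1, 0]
Event 2: SEND 1->2: VV[1][1]++ -> VV[1]=[0, 2, 0], msg_vec=[0, 2, 0]; VV[2]=max(VV[2],msg_vec) then VV[2][2]++ -> VV[2]=[0, 2, 1]
Event 3: SEND 0->2: VV[0][0]++ -> VV[0]=[1, 0, 0], msg_vec=[1, 0, 0]; VV[2]=max(VV[2],msg_vec) then VV[2][2]++ -> VV[2]=[1, 2, 2]
Event 4: SEND 0->1: VV[0][0]++ -> VV[0]=[2, 0, 0], msg_vec=[2, 0, 0]; VV[1]=max(VV[1],msg_vec) then VV[1][1]++ -> VV[1]=[2, 3, 0]
Event 5: LOCAL 2: VV[2][2]++ -> VV[2]=[1, 2, 3]
Event 6: LOCAL 2: VV[2][2]++ -> VV[2]=[1, 2, 4]
Event 7: LOCAL 1: VV[1][1]++ -> VV[1]=[2, 4, 0]
Event 8: SEND 0->2: VV[0][0]++ -> VV[0]=[3, 0, 0], msg_vec=[3, 0, 0]; VV[2]=max(VV[2],msg_vec) then VV[2][2]++ -> VV[2]=[3, 2, 5]
Event 9: SEND 1->2: VV[1][1]++ -> VV[1]=[2, 5, 0], msg_vec=[2, 5, 0]; VV[2]=max(VV[2],msg_vec) then VV[2][2]++ -> VV[2]=[3, 5, 6]
Event 4 stamp: [2, 0, 0]
Event 8 stamp: [3, 0, 0]
[2, 0, 0] <= [3, 0, 0]? True. Equal? False. Happens-before: True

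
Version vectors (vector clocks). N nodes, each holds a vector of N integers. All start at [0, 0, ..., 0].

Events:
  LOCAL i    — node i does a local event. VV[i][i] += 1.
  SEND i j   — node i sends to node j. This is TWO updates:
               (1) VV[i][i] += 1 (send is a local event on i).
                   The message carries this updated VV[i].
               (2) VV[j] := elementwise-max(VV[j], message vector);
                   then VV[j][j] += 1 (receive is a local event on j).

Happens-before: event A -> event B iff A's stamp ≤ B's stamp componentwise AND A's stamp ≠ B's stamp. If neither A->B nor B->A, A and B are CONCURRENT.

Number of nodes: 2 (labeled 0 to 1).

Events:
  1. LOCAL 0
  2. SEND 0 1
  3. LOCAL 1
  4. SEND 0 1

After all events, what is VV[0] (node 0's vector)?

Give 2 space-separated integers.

Initial: VV[0]=[0, 0]
Initial: VV[1]=[0, 0]
Event 1: LOCAL 0: VV[0][0]++ -> VV[0]=[1, 0]
Event 2: SEND 0->1: VV[0][0]++ -> VV[0]=[2, 0], msg_vec=[2, 0]; VV[1]=max(VV[1],msg_vec) then VV[1][1]++ -> VV[1]=[2, 1]
Event 3: LOCAL 1: VV[1][1]++ -> VV[1]=[2, 2]
Event 4: SEND 0->1: VV[0][0]++ -> VV[0]=[3, 0], msg_vec=[3, 0]; VV[1]=max(VV[1],msg_vec) then VV[1][1]++ -> VV[1]=[3, 3]
Final vectors: VV[0]=[3, 0]; VV[1]=[3, 3]

Answer: 3 0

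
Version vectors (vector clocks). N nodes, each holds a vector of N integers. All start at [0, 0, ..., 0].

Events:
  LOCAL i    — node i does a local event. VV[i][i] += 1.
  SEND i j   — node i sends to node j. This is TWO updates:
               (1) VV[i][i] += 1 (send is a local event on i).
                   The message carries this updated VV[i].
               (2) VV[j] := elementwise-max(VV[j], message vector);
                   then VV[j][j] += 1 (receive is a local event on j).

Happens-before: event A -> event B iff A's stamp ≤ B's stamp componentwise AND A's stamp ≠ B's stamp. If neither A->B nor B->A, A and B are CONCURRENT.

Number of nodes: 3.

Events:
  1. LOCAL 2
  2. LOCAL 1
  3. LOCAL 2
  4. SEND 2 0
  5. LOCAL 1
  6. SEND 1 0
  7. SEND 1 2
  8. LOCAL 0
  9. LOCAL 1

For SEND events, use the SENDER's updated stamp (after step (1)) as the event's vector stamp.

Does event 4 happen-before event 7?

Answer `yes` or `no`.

Initial: VV[0]=[0, 0, 0]
Initial: VV[1]=[0, 0, 0]
Initial: VV[2]=[0, 0, 0]
Event 1: LOCAL 2: VV[2][2]++ -> VV[2]=[0, 0, 1]
Event 2: LOCAL 1: VV[1][1]++ -> VV[1]=[0, 1, 0]
Event 3: LOCAL 2: VV[2][2]++ -> VV[2]=[0, 0, 2]
Event 4: SEND 2->0: VV[2][2]++ -> VV[2]=[0, 0, 3], msg_vec=[0, 0, 3]; VV[0]=max(VV[0],msg_vec) then VV[0][0]++ -> VV[0]=[1, 0, 3]
Event 5: LOCAL 1: VV[1][1]++ -> VV[1]=[0, 2, 0]
Event 6: SEND 1->0: VV[1][1]++ -> VV[1]=[0, 3, 0], msg_vec=[0, 3, 0]; VV[0]=max(VV[0],msg_vec) then VV[0][0]++ -> VV[0]=[2, 3, 3]
Event 7: SEND 1->2: VV[1][1]++ -> VV[1]=[0, 4, 0], msg_vec=[0, 4, 0]; VV[2]=max(VV[2],msg_vec) then VV[2][2]++ -> VV[2]=[0, 4, 4]
Event 8: LOCAL 0: VV[0][0]++ -> VV[0]=[3, 3, 3]
Event 9: LOCAL 1: VV[1][1]++ -> VV[1]=[0, 5, 0]
Event 4 stamp: [0, 0, 3]
Event 7 stamp: [0, 4, 0]
[0, 0, 3] <= [0, 4, 0]? False. Equal? False. Happens-before: False

Answer: no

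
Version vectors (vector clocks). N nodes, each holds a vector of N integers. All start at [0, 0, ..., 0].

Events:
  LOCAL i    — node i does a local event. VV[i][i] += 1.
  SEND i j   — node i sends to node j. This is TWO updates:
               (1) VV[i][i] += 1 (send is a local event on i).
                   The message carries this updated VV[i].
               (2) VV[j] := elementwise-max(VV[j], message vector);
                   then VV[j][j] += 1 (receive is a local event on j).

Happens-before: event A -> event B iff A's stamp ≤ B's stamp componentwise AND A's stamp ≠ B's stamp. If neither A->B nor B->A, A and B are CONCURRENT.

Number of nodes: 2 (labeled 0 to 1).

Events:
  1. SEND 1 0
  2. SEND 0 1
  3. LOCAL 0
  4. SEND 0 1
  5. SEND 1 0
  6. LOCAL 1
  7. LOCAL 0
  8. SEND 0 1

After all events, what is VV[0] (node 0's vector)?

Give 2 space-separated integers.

Answer: 7 4

Derivation:
Initial: VV[0]=[0, 0]
Initial: VV[1]=[0, 0]
Event 1: SEND 1->0: VV[1][1]++ -> VV[1]=[0, 1], msg_vec=[0, 1]; VV[0]=max(VV[0],msg_vec) then VV[0][0]++ -> VV[0]=[1, 1]
Event 2: SEND 0->1: VV[0][0]++ -> VV[0]=[2, 1], msg_vec=[2, 1]; VV[1]=max(VV[1],msg_vec) then VV[1][1]++ -> VV[1]=[2, 2]
Event 3: LOCAL 0: VV[0][0]++ -> VV[0]=[3, 1]
Event 4: SEND 0->1: VV[0][0]++ -> VV[0]=[4, 1], msg_vec=[4, 1]; VV[1]=max(VV[1],msg_vec) then VV[1][1]++ -> VV[1]=[4, 3]
Event 5: SEND 1->0: VV[1][1]++ -> VV[1]=[4, 4], msg_vec=[4, 4]; VV[0]=max(VV[0],msg_vec) then VV[0][0]++ -> VV[0]=[5, 4]
Event 6: LOCAL 1: VV[1][1]++ -> VV[1]=[4, 5]
Event 7: LOCAL 0: VV[0][0]++ -> VV[0]=[6, 4]
Event 8: SEND 0->1: VV[0][0]++ -> VV[0]=[7, 4], msg_vec=[7, 4]; VV[1]=max(VV[1],msg_vec) then VV[1][1]++ -> VV[1]=[7, 6]
Final vectors: VV[0]=[7, 4]; VV[1]=[7, 6]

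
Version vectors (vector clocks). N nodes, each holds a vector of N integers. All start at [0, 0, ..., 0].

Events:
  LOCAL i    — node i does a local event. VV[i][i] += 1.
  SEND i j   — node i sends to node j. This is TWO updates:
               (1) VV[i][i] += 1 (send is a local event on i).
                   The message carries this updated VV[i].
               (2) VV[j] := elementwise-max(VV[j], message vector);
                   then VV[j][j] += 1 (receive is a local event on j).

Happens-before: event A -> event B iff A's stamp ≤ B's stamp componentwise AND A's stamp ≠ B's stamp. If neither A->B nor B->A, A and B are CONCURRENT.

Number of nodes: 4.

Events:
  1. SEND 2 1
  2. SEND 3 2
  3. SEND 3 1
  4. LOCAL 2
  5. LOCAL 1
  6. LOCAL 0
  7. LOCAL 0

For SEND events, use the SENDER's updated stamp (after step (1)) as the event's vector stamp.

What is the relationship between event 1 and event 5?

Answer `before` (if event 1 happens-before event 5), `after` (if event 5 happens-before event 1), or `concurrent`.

Initial: VV[0]=[0, 0, 0, 0]
Initial: VV[1]=[0, 0, 0, 0]
Initial: VV[2]=[0, 0, 0, 0]
Initial: VV[3]=[0, 0, 0, 0]
Event 1: SEND 2->1: VV[2][2]++ -> VV[2]=[0, 0, 1, 0], msg_vec=[0, 0, 1, 0]; VV[1]=max(VV[1],msg_vec) then VV[1][1]++ -> VV[1]=[0, 1, 1, 0]
Event 2: SEND 3->2: VV[3][3]++ -> VV[3]=[0, 0, 0, 1], msg_vec=[0, 0, 0, 1]; VV[2]=max(VV[2],msg_vec) then VV[2][2]++ -> VV[2]=[0, 0, 2, 1]
Event 3: SEND 3->1: VV[3][3]++ -> VV[3]=[0, 0, 0, 2], msg_vec=[0, 0, 0, 2]; VV[1]=max(VV[1],msg_vec) then VV[1][1]++ -> VV[1]=[0, 2, 1, 2]
Event 4: LOCAL 2: VV[2][2]++ -> VV[2]=[0, 0, 3, 1]
Event 5: LOCAL 1: VV[1][1]++ -> VV[1]=[0, 3, 1, 2]
Event 6: LOCAL 0: VV[0][0]++ -> VV[0]=[1, 0, 0, 0]
Event 7: LOCAL 0: VV[0][0]++ -> VV[0]=[2, 0, 0, 0]
Event 1 stamp: [0, 0, 1, 0]
Event 5 stamp: [0, 3, 1, 2]
[0, 0, 1, 0] <= [0, 3, 1, 2]? True
[0, 3, 1, 2] <= [0, 0, 1, 0]? False
Relation: before

Answer: before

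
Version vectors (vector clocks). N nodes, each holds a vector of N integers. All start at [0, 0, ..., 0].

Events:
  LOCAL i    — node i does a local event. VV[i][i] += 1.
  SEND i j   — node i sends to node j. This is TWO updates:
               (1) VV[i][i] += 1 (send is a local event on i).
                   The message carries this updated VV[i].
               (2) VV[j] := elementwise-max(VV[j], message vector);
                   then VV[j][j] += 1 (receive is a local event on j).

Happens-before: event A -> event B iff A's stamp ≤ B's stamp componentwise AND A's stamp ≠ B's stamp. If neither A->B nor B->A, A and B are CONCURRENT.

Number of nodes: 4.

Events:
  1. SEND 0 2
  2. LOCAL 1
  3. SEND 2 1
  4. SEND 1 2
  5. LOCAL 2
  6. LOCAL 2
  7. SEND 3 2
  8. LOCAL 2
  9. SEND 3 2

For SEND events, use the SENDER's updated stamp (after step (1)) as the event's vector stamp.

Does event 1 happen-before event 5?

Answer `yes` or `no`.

Answer: yes

Derivation:
Initial: VV[0]=[0, 0, 0, 0]
Initial: VV[1]=[0, 0, 0, 0]
Initial: VV[2]=[0, 0, 0, 0]
Initial: VV[3]=[0, 0, 0, 0]
Event 1: SEND 0->2: VV[0][0]++ -> VV[0]=[1, 0, 0, 0], msg_vec=[1, 0, 0, 0]; VV[2]=max(VV[2],msg_vec) then VV[2][2]++ -> VV[2]=[1, 0, 1, 0]
Event 2: LOCAL 1: VV[1][1]++ -> VV[1]=[0, 1, 0, 0]
Event 3: SEND 2->1: VV[2][2]++ -> VV[2]=[1, 0, 2, 0], msg_vec=[1, 0, 2, 0]; VV[1]=max(VV[1],msg_vec) then VV[1][1]++ -> VV[1]=[1, 2, 2, 0]
Event 4: SEND 1->2: VV[1][1]++ -> VV[1]=[1, 3, 2, 0], msg_vec=[1, 3, 2, 0]; VV[2]=max(VV[2],msg_vec) then VV[2][2]++ -> VV[2]=[1, 3, 3, 0]
Event 5: LOCAL 2: VV[2][2]++ -> VV[2]=[1, 3, 4, 0]
Event 6: LOCAL 2: VV[2][2]++ -> VV[2]=[1, 3, 5, 0]
Event 7: SEND 3->2: VV[3][3]++ -> VV[3]=[0, 0, 0, 1], msg_vec=[0, 0, 0, 1]; VV[2]=max(VV[2],msg_vec) then VV[2][2]++ -> VV[2]=[1, 3, 6, 1]
Event 8: LOCAL 2: VV[2][2]++ -> VV[2]=[1, 3, 7, 1]
Event 9: SEND 3->2: VV[3][3]++ -> VV[3]=[0, 0, 0, 2], msg_vec=[0, 0, 0, 2]; VV[2]=max(VV[2],msg_vec) then VV[2][2]++ -> VV[2]=[1, 3, 8, 2]
Event 1 stamp: [1, 0, 0, 0]
Event 5 stamp: [1, 3, 4, 0]
[1, 0, 0, 0] <= [1, 3, 4, 0]? True. Equal? False. Happens-before: True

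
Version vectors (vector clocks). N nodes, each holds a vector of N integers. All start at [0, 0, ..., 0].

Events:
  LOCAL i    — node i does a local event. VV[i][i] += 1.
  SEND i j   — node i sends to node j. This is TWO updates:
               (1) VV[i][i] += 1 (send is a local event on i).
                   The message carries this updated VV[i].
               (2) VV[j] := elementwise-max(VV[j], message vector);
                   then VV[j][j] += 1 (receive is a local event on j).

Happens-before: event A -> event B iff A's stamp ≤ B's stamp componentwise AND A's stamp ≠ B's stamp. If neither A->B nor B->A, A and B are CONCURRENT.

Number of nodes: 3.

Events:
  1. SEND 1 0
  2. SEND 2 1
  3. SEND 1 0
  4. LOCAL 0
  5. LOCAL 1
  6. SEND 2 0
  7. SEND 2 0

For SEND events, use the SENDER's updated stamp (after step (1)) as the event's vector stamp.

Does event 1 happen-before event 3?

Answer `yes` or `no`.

Initial: VV[0]=[0, 0, 0]
Initial: VV[1]=[0, 0, 0]
Initial: VV[2]=[0, 0, 0]
Event 1: SEND 1->0: VV[1][1]++ -> VV[1]=[0, 1, 0], msg_vec=[0, 1, 0]; VV[0]=max(VV[0],msg_vec) then VV[0][0]++ -> VV[0]=[1, 1, 0]
Event 2: SEND 2->1: VV[2][2]++ -> VV[2]=[0, 0, 1], msg_vec=[0, 0, 1]; VV[1]=max(VV[1],msg_vec) then VV[1][1]++ -> VV[1]=[0, 2, 1]
Event 3: SEND 1->0: VV[1][1]++ -> VV[1]=[0, 3, 1], msg_vec=[0, 3, 1]; VV[0]=max(VV[0],msg_vec) then VV[0][0]++ -> VV[0]=[2, 3, 1]
Event 4: LOCAL 0: VV[0][0]++ -> VV[0]=[3, 3, 1]
Event 5: LOCAL 1: VV[1][1]++ -> VV[1]=[0, 4, 1]
Event 6: SEND 2->0: VV[2][2]++ -> VV[2]=[0, 0, 2], msg_vec=[0, 0, 2]; VV[0]=max(VV[0],msg_vec) then VV[0][0]++ -> VV[0]=[4, 3, 2]
Event 7: SEND 2->0: VV[2][2]++ -> VV[2]=[0, 0, 3], msg_vec=[0, 0, 3]; VV[0]=max(VV[0],msg_vec) then VV[0][0]++ -> VV[0]=[5, 3, 3]
Event 1 stamp: [0, 1, 0]
Event 3 stamp: [0, 3, 1]
[0, 1, 0] <= [0, 3, 1]? True. Equal? False. Happens-before: True

Answer: yes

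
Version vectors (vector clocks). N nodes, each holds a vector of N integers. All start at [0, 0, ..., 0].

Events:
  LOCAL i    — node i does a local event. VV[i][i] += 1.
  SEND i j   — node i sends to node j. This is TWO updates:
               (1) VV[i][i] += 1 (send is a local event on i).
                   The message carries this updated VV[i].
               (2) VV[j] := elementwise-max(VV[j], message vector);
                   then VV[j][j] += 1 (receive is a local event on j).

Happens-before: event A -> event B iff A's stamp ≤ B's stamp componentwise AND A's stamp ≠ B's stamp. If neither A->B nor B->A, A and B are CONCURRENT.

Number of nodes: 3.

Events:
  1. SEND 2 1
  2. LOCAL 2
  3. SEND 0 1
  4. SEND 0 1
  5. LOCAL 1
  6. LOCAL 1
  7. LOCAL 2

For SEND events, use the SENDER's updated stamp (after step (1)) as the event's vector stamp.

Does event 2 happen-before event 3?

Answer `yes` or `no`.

Answer: no

Derivation:
Initial: VV[0]=[0, 0, 0]
Initial: VV[1]=[0, 0, 0]
Initial: VV[2]=[0, 0, 0]
Event 1: SEND 2->1: VV[2][2]++ -> VV[2]=[0, 0, 1], msg_vec=[0, 0, 1]; VV[1]=max(VV[1],msg_vec) then VV[1][1]++ -> VV[1]=[0, 1, 1]
Event 2: LOCAL 2: VV[2][2]++ -> VV[2]=[0, 0, 2]
Event 3: SEND 0->1: VV[0][0]++ -> VV[0]=[1, 0, 0], msg_vec=[1, 0, 0]; VV[1]=max(VV[1],msg_vec) then VV[1][1]++ -> VV[1]=[1, 2, 1]
Event 4: SEND 0->1: VV[0][0]++ -> VV[0]=[2, 0, 0], msg_vec=[2, 0, 0]; VV[1]=max(VV[1],msg_vec) then VV[1][1]++ -> VV[1]=[2, 3, 1]
Event 5: LOCAL 1: VV[1][1]++ -> VV[1]=[2, 4, 1]
Event 6: LOCAL 1: VV[1][1]++ -> VV[1]=[2, 5, 1]
Event 7: LOCAL 2: VV[2][2]++ -> VV[2]=[0, 0, 3]
Event 2 stamp: [0, 0, 2]
Event 3 stamp: [1, 0, 0]
[0, 0, 2] <= [1, 0, 0]? False. Equal? False. Happens-before: False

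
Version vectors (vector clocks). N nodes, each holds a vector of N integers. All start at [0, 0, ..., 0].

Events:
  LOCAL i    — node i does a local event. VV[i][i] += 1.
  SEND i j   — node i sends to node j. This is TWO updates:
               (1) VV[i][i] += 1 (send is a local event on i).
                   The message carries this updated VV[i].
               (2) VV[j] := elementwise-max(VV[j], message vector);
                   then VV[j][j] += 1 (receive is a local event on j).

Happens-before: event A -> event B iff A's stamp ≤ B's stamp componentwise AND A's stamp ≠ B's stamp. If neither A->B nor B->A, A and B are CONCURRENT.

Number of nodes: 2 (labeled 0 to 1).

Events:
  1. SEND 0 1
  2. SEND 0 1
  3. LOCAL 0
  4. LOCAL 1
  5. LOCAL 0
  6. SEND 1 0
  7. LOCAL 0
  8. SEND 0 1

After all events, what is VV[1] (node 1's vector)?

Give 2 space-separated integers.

Answer: 7 5

Derivation:
Initial: VV[0]=[0, 0]
Initial: VV[1]=[0, 0]
Event 1: SEND 0->1: VV[0][0]++ -> VV[0]=[1, 0], msg_vec=[1, 0]; VV[1]=max(VV[1],msg_vec) then VV[1][1]++ -> VV[1]=[1, 1]
Event 2: SEND 0->1: VV[0][0]++ -> VV[0]=[2, 0], msg_vec=[2, 0]; VV[1]=max(VV[1],msg_vec) then VV[1][1]++ -> VV[1]=[2, 2]
Event 3: LOCAL 0: VV[0][0]++ -> VV[0]=[3, 0]
Event 4: LOCAL 1: VV[1][1]++ -> VV[1]=[2, 3]
Event 5: LOCAL 0: VV[0][0]++ -> VV[0]=[4, 0]
Event 6: SEND 1->0: VV[1][1]++ -> VV[1]=[2, 4], msg_vec=[2, 4]; VV[0]=max(VV[0],msg_vec) then VV[0][0]++ -> VV[0]=[5, 4]
Event 7: LOCAL 0: VV[0][0]++ -> VV[0]=[6, 4]
Event 8: SEND 0->1: VV[0][0]++ -> VV[0]=[7, 4], msg_vec=[7, 4]; VV[1]=max(VV[1],msg_vec) then VV[1][1]++ -> VV[1]=[7, 5]
Final vectors: VV[0]=[7, 4]; VV[1]=[7, 5]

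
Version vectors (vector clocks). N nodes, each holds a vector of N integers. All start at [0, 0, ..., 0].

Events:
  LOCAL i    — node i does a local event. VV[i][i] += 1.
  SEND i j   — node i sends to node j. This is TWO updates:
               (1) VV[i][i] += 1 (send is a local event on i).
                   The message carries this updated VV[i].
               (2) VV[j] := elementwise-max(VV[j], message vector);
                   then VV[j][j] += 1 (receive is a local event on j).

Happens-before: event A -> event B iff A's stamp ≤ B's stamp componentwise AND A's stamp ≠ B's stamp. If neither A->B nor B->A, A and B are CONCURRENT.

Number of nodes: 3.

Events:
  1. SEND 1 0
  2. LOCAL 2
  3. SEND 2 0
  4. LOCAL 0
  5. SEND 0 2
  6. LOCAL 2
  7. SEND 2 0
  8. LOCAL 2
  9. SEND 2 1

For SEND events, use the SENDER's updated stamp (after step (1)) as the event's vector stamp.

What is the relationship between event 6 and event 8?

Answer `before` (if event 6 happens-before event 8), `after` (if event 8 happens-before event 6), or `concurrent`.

Answer: before

Derivation:
Initial: VV[0]=[0, 0, 0]
Initial: VV[1]=[0, 0, 0]
Initial: VV[2]=[0, 0, 0]
Event 1: SEND 1->0: VV[1][1]++ -> VV[1]=[0, 1, 0], msg_vec=[0, 1, 0]; VV[0]=max(VV[0],msg_vec) then VV[0][0]++ -> VV[0]=[1, 1, 0]
Event 2: LOCAL 2: VV[2][2]++ -> VV[2]=[0, 0, 1]
Event 3: SEND 2->0: VV[2][2]++ -> VV[2]=[0, 0, 2], msg_vec=[0, 0, 2]; VV[0]=max(VV[0],msg_vec) then VV[0][0]++ -> VV[0]=[2, 1, 2]
Event 4: LOCAL 0: VV[0][0]++ -> VV[0]=[3, 1, 2]
Event 5: SEND 0->2: VV[0][0]++ -> VV[0]=[4, 1, 2], msg_vec=[4, 1, 2]; VV[2]=max(VV[2],msg_vec) then VV[2][2]++ -> VV[2]=[4, 1, 3]
Event 6: LOCAL 2: VV[2][2]++ -> VV[2]=[4, 1, 4]
Event 7: SEND 2->0: VV[2][2]++ -> VV[2]=[4, 1, 5], msg_vec=[4, 1, 5]; VV[0]=max(VV[0],msg_vec) then VV[0][0]++ -> VV[0]=[5, 1, 5]
Event 8: LOCAL 2: VV[2][2]++ -> VV[2]=[4, 1, 6]
Event 9: SEND 2->1: VV[2][2]++ -> VV[2]=[4, 1, 7], msg_vec=[4, 1, 7]; VV[1]=max(VV[1],msg_vec) then VV[1][1]++ -> VV[1]=[4, 2, 7]
Event 6 stamp: [4, 1, 4]
Event 8 stamp: [4, 1, 6]
[4, 1, 4] <= [4, 1, 6]? True
[4, 1, 6] <= [4, 1, 4]? False
Relation: before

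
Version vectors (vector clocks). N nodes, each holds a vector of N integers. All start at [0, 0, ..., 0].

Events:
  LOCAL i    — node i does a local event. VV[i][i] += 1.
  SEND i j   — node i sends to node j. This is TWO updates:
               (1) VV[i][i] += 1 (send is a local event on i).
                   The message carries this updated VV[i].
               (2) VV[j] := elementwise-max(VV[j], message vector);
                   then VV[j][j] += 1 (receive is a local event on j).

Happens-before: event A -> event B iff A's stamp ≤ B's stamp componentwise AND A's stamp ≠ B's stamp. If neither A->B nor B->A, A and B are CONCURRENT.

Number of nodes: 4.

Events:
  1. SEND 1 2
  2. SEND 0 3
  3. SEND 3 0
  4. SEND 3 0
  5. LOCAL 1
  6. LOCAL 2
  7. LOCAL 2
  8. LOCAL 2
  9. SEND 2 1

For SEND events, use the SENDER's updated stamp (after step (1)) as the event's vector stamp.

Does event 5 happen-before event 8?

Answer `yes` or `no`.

Initial: VV[0]=[0, 0, 0, 0]
Initial: VV[1]=[0, 0, 0, 0]
Initial: VV[2]=[0, 0, 0, 0]
Initial: VV[3]=[0, 0, 0, 0]
Event 1: SEND 1->2: VV[1][1]++ -> VV[1]=[0, 1, 0, 0], msg_vec=[0, 1, 0, 0]; VV[2]=max(VV[2],msg_vec) then VV[2][2]++ -> VV[2]=[0, 1, 1, 0]
Event 2: SEND 0->3: VV[0][0]++ -> VV[0]=[1, 0, 0, 0], msg_vec=[1, 0, 0, 0]; VV[3]=max(VV[3],msg_vec) then VV[3][3]++ -> VV[3]=[1, 0, 0, 1]
Event 3: SEND 3->0: VV[3][3]++ -> VV[3]=[1, 0, 0, 2], msg_vec=[1, 0, 0, 2]; VV[0]=max(VV[0],msg_vec) then VV[0][0]++ -> VV[0]=[2, 0, 0, 2]
Event 4: SEND 3->0: VV[3][3]++ -> VV[3]=[1, 0, 0, 3], msg_vec=[1, 0, 0, 3]; VV[0]=max(VV[0],msg_vec) then VV[0][0]++ -> VV[0]=[3, 0, 0, 3]
Event 5: LOCAL 1: VV[1][1]++ -> VV[1]=[0, 2, 0, 0]
Event 6: LOCAL 2: VV[2][2]++ -> VV[2]=[0, 1, 2, 0]
Event 7: LOCAL 2: VV[2][2]++ -> VV[2]=[0, 1, 3, 0]
Event 8: LOCAL 2: VV[2][2]++ -> VV[2]=[0, 1, 4, 0]
Event 9: SEND 2->1: VV[2][2]++ -> VV[2]=[0, 1, 5, 0], msg_vec=[0, 1, 5, 0]; VV[1]=max(VV[1],msg_vec) then VV[1][1]++ -> VV[1]=[0, 3, 5, 0]
Event 5 stamp: [0, 2, 0, 0]
Event 8 stamp: [0, 1, 4, 0]
[0, 2, 0, 0] <= [0, 1, 4, 0]? False. Equal? False. Happens-before: False

Answer: no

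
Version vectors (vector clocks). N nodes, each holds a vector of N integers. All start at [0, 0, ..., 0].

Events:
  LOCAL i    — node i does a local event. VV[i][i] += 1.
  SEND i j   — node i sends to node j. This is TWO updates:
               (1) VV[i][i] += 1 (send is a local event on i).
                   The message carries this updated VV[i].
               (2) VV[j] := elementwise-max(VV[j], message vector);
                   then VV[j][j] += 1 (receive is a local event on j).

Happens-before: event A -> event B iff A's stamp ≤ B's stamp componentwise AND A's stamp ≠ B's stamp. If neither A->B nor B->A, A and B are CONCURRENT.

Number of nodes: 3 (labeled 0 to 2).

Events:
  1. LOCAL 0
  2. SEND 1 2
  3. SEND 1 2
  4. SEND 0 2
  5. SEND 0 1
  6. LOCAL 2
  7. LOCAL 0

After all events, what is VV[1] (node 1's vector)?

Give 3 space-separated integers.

Answer: 3 3 0

Derivation:
Initial: VV[0]=[0, 0, 0]
Initial: VV[1]=[0, 0, 0]
Initial: VV[2]=[0, 0, 0]
Event 1: LOCAL 0: VV[0][0]++ -> VV[0]=[1, 0, 0]
Event 2: SEND 1->2: VV[1][1]++ -> VV[1]=[0, 1, 0], msg_vec=[0, 1, 0]; VV[2]=max(VV[2],msg_vec) then VV[2][2]++ -> VV[2]=[0, 1, 1]
Event 3: SEND 1->2: VV[1][1]++ -> VV[1]=[0, 2, 0], msg_vec=[0, 2, 0]; VV[2]=max(VV[2],msg_vec) then VV[2][2]++ -> VV[2]=[0, 2, 2]
Event 4: SEND 0->2: VV[0][0]++ -> VV[0]=[2, 0, 0], msg_vec=[2, 0, 0]; VV[2]=max(VV[2],msg_vec) then VV[2][2]++ -> VV[2]=[2, 2, 3]
Event 5: SEND 0->1: VV[0][0]++ -> VV[0]=[3, 0, 0], msg_vec=[3, 0, 0]; VV[1]=max(VV[1],msg_vec) then VV[1][1]++ -> VV[1]=[3, 3, 0]
Event 6: LOCAL 2: VV[2][2]++ -> VV[2]=[2, 2, 4]
Event 7: LOCAL 0: VV[0][0]++ -> VV[0]=[4, 0, 0]
Final vectors: VV[0]=[4, 0, 0]; VV[1]=[3, 3, 0]; VV[2]=[2, 2, 4]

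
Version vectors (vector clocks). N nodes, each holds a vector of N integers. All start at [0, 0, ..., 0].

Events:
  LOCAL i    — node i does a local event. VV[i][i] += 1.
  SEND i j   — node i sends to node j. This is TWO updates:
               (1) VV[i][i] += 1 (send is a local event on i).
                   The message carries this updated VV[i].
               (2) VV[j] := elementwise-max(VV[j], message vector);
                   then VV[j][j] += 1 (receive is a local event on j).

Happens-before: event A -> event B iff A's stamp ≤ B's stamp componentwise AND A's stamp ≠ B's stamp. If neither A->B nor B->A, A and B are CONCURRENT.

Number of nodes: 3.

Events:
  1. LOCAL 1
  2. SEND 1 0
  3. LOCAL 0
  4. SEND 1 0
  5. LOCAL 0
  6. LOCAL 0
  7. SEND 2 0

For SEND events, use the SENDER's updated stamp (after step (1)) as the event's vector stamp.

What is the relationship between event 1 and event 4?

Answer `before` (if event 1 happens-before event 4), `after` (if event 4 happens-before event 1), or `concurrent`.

Answer: before

Derivation:
Initial: VV[0]=[0, 0, 0]
Initial: VV[1]=[0, 0, 0]
Initial: VV[2]=[0, 0, 0]
Event 1: LOCAL 1: VV[1][1]++ -> VV[1]=[0, 1, 0]
Event 2: SEND 1->0: VV[1][1]++ -> VV[1]=[0, 2, 0], msg_vec=[0, 2, 0]; VV[0]=max(VV[0],msg_vec) then VV[0][0]++ -> VV[0]=[1, 2, 0]
Event 3: LOCAL 0: VV[0][0]++ -> VV[0]=[2, 2, 0]
Event 4: SEND 1->0: VV[1][1]++ -> VV[1]=[0, 3, 0], msg_vec=[0, 3, 0]; VV[0]=max(VV[0],msg_vec) then VV[0][0]++ -> VV[0]=[3, 3, 0]
Event 5: LOCAL 0: VV[0][0]++ -> VV[0]=[4, 3, 0]
Event 6: LOCAL 0: VV[0][0]++ -> VV[0]=[5, 3, 0]
Event 7: SEND 2->0: VV[2][2]++ -> VV[2]=[0, 0, 1], msg_vec=[0, 0, 1]; VV[0]=max(VV[0],msg_vec) then VV[0][0]++ -> VV[0]=[6, 3, 1]
Event 1 stamp: [0, 1, 0]
Event 4 stamp: [0, 3, 0]
[0, 1, 0] <= [0, 3, 0]? True
[0, 3, 0] <= [0, 1, 0]? False
Relation: before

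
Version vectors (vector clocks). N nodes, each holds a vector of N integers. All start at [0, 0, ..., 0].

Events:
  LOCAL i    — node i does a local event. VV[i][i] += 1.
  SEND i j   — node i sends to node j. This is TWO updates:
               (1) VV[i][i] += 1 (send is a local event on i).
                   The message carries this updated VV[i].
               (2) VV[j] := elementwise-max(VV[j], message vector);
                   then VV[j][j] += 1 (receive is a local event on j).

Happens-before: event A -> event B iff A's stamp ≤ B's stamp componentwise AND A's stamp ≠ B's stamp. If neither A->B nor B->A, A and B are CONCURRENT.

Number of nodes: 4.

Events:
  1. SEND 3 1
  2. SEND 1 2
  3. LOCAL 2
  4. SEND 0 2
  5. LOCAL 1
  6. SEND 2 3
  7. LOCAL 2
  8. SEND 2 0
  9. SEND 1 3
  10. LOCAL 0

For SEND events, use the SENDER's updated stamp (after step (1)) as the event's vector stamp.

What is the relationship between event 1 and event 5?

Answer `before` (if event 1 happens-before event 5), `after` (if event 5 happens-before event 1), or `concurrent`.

Initial: VV[0]=[0, 0, 0, 0]
Initial: VV[1]=[0, 0, 0, 0]
Initial: VV[2]=[0, 0, 0, 0]
Initial: VV[3]=[0, 0, 0, 0]
Event 1: SEND 3->1: VV[3][3]++ -> VV[3]=[0, 0, 0, 1], msg_vec=[0, 0, 0, 1]; VV[1]=max(VV[1],msg_vec) then VV[1][1]++ -> VV[1]=[0, 1, 0, 1]
Event 2: SEND 1->2: VV[1][1]++ -> VV[1]=[0, 2, 0, 1], msg_vec=[0, 2, 0, 1]; VV[2]=max(VV[2],msg_vec) then VV[2][2]++ -> VV[2]=[0, 2, 1, 1]
Event 3: LOCAL 2: VV[2][2]++ -> VV[2]=[0, 2, 2, 1]
Event 4: SEND 0->2: VV[0][0]++ -> VV[0]=[1, 0, 0, 0], msg_vec=[1, 0, 0, 0]; VV[2]=max(VV[2],msg_vec) then VV[2][2]++ -> VV[2]=[1, 2, 3, 1]
Event 5: LOCAL 1: VV[1][1]++ -> VV[1]=[0, 3, 0, 1]
Event 6: SEND 2->3: VV[2][2]++ -> VV[2]=[1, 2, 4, 1], msg_vec=[1, 2, 4, 1]; VV[3]=max(VV[3],msg_vec) then VV[3][3]++ -> VV[3]=[1, 2, 4, 2]
Event 7: LOCAL 2: VV[2][2]++ -> VV[2]=[1, 2, 5, 1]
Event 8: SEND 2->0: VV[2][2]++ -> VV[2]=[1, 2, 6, 1], msg_vec=[1, 2, 6, 1]; VV[0]=max(VV[0],msg_vec) then VV[0][0]++ -> VV[0]=[2, 2, 6, 1]
Event 9: SEND 1->3: VV[1][1]++ -> VV[1]=[0, 4, 0, 1], msg_vec=[0, 4, 0, 1]; VV[3]=max(VV[3],msg_vec) then VV[3][3]++ -> VV[3]=[1, 4, 4, 3]
Event 10: LOCAL 0: VV[0][0]++ -> VV[0]=[3, 2, 6, 1]
Event 1 stamp: [0, 0, 0, 1]
Event 5 stamp: [0, 3, 0, 1]
[0, 0, 0, 1] <= [0, 3, 0, 1]? True
[0, 3, 0, 1] <= [0, 0, 0, 1]? False
Relation: before

Answer: before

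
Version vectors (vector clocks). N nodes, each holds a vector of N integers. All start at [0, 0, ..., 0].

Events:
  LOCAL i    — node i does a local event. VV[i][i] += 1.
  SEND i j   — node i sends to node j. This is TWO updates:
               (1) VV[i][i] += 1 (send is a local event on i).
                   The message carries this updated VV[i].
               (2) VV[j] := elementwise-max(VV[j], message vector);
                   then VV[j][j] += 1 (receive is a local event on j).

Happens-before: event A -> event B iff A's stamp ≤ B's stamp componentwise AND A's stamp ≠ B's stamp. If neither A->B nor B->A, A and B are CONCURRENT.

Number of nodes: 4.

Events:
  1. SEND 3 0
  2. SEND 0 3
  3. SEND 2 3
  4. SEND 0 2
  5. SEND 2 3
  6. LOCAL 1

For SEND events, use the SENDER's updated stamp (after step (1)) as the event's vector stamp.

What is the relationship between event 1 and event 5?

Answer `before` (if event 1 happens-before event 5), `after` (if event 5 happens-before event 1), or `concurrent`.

Answer: before

Derivation:
Initial: VV[0]=[0, 0, 0, 0]
Initial: VV[1]=[0, 0, 0, 0]
Initial: VV[2]=[0, 0, 0, 0]
Initial: VV[3]=[0, 0, 0, 0]
Event 1: SEND 3->0: VV[3][3]++ -> VV[3]=[0, 0, 0, 1], msg_vec=[0, 0, 0, 1]; VV[0]=max(VV[0],msg_vec) then VV[0][0]++ -> VV[0]=[1, 0, 0, 1]
Event 2: SEND 0->3: VV[0][0]++ -> VV[0]=[2, 0, 0, 1], msg_vec=[2, 0, 0, 1]; VV[3]=max(VV[3],msg_vec) then VV[3][3]++ -> VV[3]=[2, 0, 0, 2]
Event 3: SEND 2->3: VV[2][2]++ -> VV[2]=[0, 0, 1, 0], msg_vec=[0, 0, 1, 0]; VV[3]=max(VV[3],msg_vec) then VV[3][3]++ -> VV[3]=[2, 0, 1, 3]
Event 4: SEND 0->2: VV[0][0]++ -> VV[0]=[3, 0, 0, 1], msg_vec=[3, 0, 0, 1]; VV[2]=max(VV[2],msg_vec) then VV[2][2]++ -> VV[2]=[3, 0, 2, 1]
Event 5: SEND 2->3: VV[2][2]++ -> VV[2]=[3, 0, 3, 1], msg_vec=[3, 0, 3, 1]; VV[3]=max(VV[3],msg_vec) then VV[3][3]++ -> VV[3]=[3, 0, 3, 4]
Event 6: LOCAL 1: VV[1][1]++ -> VV[1]=[0, 1, 0, 0]
Event 1 stamp: [0, 0, 0, 1]
Event 5 stamp: [3, 0, 3, 1]
[0, 0, 0, 1] <= [3, 0, 3, 1]? True
[3, 0, 3, 1] <= [0, 0, 0, 1]? False
Relation: before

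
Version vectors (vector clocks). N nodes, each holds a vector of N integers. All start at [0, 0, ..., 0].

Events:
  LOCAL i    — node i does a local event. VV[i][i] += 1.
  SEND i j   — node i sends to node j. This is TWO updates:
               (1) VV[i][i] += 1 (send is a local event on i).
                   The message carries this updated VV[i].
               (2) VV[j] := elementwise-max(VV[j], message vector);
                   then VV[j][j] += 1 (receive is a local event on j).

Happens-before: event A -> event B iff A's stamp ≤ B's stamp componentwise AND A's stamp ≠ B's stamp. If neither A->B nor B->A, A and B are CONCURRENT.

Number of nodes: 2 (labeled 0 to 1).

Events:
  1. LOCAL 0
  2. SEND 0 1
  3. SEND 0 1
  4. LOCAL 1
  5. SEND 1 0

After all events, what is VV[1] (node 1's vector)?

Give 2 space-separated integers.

Answer: 3 4

Derivation:
Initial: VV[0]=[0, 0]
Initial: VV[1]=[0, 0]
Event 1: LOCAL 0: VV[0][0]++ -> VV[0]=[1, 0]
Event 2: SEND 0->1: VV[0][0]++ -> VV[0]=[2, 0], msg_vec=[2, 0]; VV[1]=max(VV[1],msg_vec) then VV[1][1]++ -> VV[1]=[2, 1]
Event 3: SEND 0->1: VV[0][0]++ -> VV[0]=[3, 0], msg_vec=[3, 0]; VV[1]=max(VV[1],msg_vec) then VV[1][1]++ -> VV[1]=[3, 2]
Event 4: LOCAL 1: VV[1][1]++ -> VV[1]=[3, 3]
Event 5: SEND 1->0: VV[1][1]++ -> VV[1]=[3, 4], msg_vec=[3, 4]; VV[0]=max(VV[0],msg_vec) then VV[0][0]++ -> VV[0]=[4, 4]
Final vectors: VV[0]=[4, 4]; VV[1]=[3, 4]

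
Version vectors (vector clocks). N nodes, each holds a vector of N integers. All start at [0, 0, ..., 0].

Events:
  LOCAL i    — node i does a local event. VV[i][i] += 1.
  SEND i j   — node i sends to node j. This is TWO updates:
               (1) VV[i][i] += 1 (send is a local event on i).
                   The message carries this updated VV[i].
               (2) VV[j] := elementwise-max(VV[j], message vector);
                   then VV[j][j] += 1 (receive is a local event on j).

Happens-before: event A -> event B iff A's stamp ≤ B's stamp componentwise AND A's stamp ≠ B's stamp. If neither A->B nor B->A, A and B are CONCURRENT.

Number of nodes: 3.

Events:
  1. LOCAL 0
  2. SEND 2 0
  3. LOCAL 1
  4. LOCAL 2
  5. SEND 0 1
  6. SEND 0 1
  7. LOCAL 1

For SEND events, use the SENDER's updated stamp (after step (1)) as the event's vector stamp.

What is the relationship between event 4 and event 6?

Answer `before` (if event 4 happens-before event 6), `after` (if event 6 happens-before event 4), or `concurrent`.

Initial: VV[0]=[0, 0, 0]
Initial: VV[1]=[0, 0, 0]
Initial: VV[2]=[0, 0, 0]
Event 1: LOCAL 0: VV[0][0]++ -> VV[0]=[1, 0, 0]
Event 2: SEND 2->0: VV[2][2]++ -> VV[2]=[0, 0, 1], msg_vec=[0, 0, 1]; VV[0]=max(VV[0],msg_vec) then VV[0][0]++ -> VV[0]=[2, 0, 1]
Event 3: LOCAL 1: VV[1][1]++ -> VV[1]=[0, 1, 0]
Event 4: LOCAL 2: VV[2][2]++ -> VV[2]=[0, 0, 2]
Event 5: SEND 0->1: VV[0][0]++ -> VV[0]=[3, 0, 1], msg_vec=[3, 0, 1]; VV[1]=max(VV[1],msg_vec) then VV[1][1]++ -> VV[1]=[3, 2, 1]
Event 6: SEND 0->1: VV[0][0]++ -> VV[0]=[4, 0, 1], msg_vec=[4, 0, 1]; VV[1]=max(VV[1],msg_vec) then VV[1][1]++ -> VV[1]=[4, 3, 1]
Event 7: LOCAL 1: VV[1][1]++ -> VV[1]=[4, 4, 1]
Event 4 stamp: [0, 0, 2]
Event 6 stamp: [4, 0, 1]
[0, 0, 2] <= [4, 0, 1]? False
[4, 0, 1] <= [0, 0, 2]? False
Relation: concurrent

Answer: concurrent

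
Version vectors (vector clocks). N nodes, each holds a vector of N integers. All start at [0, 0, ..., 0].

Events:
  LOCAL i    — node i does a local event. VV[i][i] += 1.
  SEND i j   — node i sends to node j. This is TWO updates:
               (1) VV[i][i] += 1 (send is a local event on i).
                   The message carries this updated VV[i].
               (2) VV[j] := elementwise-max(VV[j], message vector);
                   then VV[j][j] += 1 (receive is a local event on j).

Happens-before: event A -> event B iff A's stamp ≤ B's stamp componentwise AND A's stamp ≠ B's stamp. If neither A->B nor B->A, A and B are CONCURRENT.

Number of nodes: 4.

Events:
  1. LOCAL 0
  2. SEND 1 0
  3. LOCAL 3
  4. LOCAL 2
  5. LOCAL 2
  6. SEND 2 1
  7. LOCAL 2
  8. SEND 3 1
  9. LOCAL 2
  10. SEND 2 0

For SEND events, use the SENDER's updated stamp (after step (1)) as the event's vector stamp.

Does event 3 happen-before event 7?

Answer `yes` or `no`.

Initial: VV[0]=[0, 0, 0, 0]
Initial: VV[1]=[0, 0, 0, 0]
Initial: VV[2]=[0, 0, 0, 0]
Initial: VV[3]=[0, 0, 0, 0]
Event 1: LOCAL 0: VV[0][0]++ -> VV[0]=[1, 0, 0, 0]
Event 2: SEND 1->0: VV[1][1]++ -> VV[1]=[0, 1, 0, 0], msg_vec=[0, 1, 0, 0]; VV[0]=max(VV[0],msg_vec) then VV[0][0]++ -> VV[0]=[2, 1, 0, 0]
Event 3: LOCAL 3: VV[3][3]++ -> VV[3]=[0, 0, 0, 1]
Event 4: LOCAL 2: VV[2][2]++ -> VV[2]=[0, 0, 1, 0]
Event 5: LOCAL 2: VV[2][2]++ -> VV[2]=[0, 0, 2, 0]
Event 6: SEND 2->1: VV[2][2]++ -> VV[2]=[0, 0, 3, 0], msg_vec=[0, 0, 3, 0]; VV[1]=max(VV[1],msg_vec) then VV[1][1]++ -> VV[1]=[0, 2, 3, 0]
Event 7: LOCAL 2: VV[2][2]++ -> VV[2]=[0, 0, 4, 0]
Event 8: SEND 3->1: VV[3][3]++ -> VV[3]=[0, 0, 0, 2], msg_vec=[0, 0, 0, 2]; VV[1]=max(VV[1],msg_vec) then VV[1][1]++ -> VV[1]=[0, 3, 3, 2]
Event 9: LOCAL 2: VV[2][2]++ -> VV[2]=[0, 0, 5, 0]
Event 10: SEND 2->0: VV[2][2]++ -> VV[2]=[0, 0, 6, 0], msg_vec=[0, 0, 6, 0]; VV[0]=max(VV[0],msg_vec) then VV[0][0]++ -> VV[0]=[3, 1, 6, 0]
Event 3 stamp: [0, 0, 0, 1]
Event 7 stamp: [0, 0, 4, 0]
[0, 0, 0, 1] <= [0, 0, 4, 0]? False. Equal? False. Happens-before: False

Answer: no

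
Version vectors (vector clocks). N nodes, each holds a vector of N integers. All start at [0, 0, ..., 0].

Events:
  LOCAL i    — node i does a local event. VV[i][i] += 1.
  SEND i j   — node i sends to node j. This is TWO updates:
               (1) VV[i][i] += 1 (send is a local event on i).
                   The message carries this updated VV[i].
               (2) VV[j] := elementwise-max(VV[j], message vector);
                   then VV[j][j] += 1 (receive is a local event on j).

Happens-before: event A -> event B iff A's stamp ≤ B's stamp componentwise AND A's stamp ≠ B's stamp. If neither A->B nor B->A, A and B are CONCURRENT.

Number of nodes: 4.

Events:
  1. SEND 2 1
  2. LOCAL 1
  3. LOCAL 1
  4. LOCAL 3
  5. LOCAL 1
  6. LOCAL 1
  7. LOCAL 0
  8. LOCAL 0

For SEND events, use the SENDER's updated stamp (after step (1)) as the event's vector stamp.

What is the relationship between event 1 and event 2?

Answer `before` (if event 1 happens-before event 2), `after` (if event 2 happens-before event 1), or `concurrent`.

Answer: before

Derivation:
Initial: VV[0]=[0, 0, 0, 0]
Initial: VV[1]=[0, 0, 0, 0]
Initial: VV[2]=[0, 0, 0, 0]
Initial: VV[3]=[0, 0, 0, 0]
Event 1: SEND 2->1: VV[2][2]++ -> VV[2]=[0, 0, 1, 0], msg_vec=[0, 0, 1, 0]; VV[1]=max(VV[1],msg_vec) then VV[1][1]++ -> VV[1]=[0, 1, 1, 0]
Event 2: LOCAL 1: VV[1][1]++ -> VV[1]=[0, 2, 1, 0]
Event 3: LOCAL 1: VV[1][1]++ -> VV[1]=[0, 3, 1, 0]
Event 4: LOCAL 3: VV[3][3]++ -> VV[3]=[0, 0, 0, 1]
Event 5: LOCAL 1: VV[1][1]++ -> VV[1]=[0, 4, 1, 0]
Event 6: LOCAL 1: VV[1][1]++ -> VV[1]=[0, 5, 1, 0]
Event 7: LOCAL 0: VV[0][0]++ -> VV[0]=[1, 0, 0, 0]
Event 8: LOCAL 0: VV[0][0]++ -> VV[0]=[2, 0, 0, 0]
Event 1 stamp: [0, 0, 1, 0]
Event 2 stamp: [0, 2, 1, 0]
[0, 0, 1, 0] <= [0, 2, 1, 0]? True
[0, 2, 1, 0] <= [0, 0, 1, 0]? False
Relation: before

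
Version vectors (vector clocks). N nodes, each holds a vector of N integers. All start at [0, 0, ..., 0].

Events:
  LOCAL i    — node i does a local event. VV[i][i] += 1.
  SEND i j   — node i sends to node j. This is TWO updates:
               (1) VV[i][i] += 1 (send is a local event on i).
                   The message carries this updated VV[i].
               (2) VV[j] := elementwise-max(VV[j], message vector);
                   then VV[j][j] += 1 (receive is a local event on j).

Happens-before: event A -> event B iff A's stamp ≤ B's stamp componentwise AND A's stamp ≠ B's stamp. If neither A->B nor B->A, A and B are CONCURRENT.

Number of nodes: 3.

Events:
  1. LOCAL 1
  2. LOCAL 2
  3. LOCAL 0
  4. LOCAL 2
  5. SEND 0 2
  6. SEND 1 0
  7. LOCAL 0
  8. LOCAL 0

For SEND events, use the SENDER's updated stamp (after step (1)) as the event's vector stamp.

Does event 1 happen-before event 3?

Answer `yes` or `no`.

Initial: VV[0]=[0, 0, 0]
Initial: VV[1]=[0, 0, 0]
Initial: VV[2]=[0, 0, 0]
Event 1: LOCAL 1: VV[1][1]++ -> VV[1]=[0, 1, 0]
Event 2: LOCAL 2: VV[2][2]++ -> VV[2]=[0, 0, 1]
Event 3: LOCAL 0: VV[0][0]++ -> VV[0]=[1, 0, 0]
Event 4: LOCAL 2: VV[2][2]++ -> VV[2]=[0, 0, 2]
Event 5: SEND 0->2: VV[0][0]++ -> VV[0]=[2, 0, 0], msg_vec=[2, 0, 0]; VV[2]=max(VV[2],msg_vec) then VV[2][2]++ -> VV[2]=[2, 0, 3]
Event 6: SEND 1->0: VV[1][1]++ -> VV[1]=[0, 2, 0], msg_vec=[0, 2, 0]; VV[0]=max(VV[0],msg_vec) then VV[0][0]++ -> VV[0]=[3, 2, 0]
Event 7: LOCAL 0: VV[0][0]++ -> VV[0]=[4, 2, 0]
Event 8: LOCAL 0: VV[0][0]++ -> VV[0]=[5, 2, 0]
Event 1 stamp: [0, 1, 0]
Event 3 stamp: [1, 0, 0]
[0, 1, 0] <= [1, 0, 0]? False. Equal? False. Happens-before: False

Answer: no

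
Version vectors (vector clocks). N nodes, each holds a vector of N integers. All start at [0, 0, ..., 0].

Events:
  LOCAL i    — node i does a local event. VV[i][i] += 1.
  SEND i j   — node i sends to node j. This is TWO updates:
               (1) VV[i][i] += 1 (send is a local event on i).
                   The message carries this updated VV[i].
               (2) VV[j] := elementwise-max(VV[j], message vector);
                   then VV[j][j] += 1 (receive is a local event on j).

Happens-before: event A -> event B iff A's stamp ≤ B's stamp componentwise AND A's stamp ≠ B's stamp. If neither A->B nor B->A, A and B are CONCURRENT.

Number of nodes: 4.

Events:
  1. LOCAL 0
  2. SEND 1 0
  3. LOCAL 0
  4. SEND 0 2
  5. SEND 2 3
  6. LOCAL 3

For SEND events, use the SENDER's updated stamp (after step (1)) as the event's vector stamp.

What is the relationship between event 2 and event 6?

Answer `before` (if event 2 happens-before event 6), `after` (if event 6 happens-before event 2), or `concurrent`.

Answer: before

Derivation:
Initial: VV[0]=[0, 0, 0, 0]
Initial: VV[1]=[0, 0, 0, 0]
Initial: VV[2]=[0, 0, 0, 0]
Initial: VV[3]=[0, 0, 0, 0]
Event 1: LOCAL 0: VV[0][0]++ -> VV[0]=[1, 0, 0, 0]
Event 2: SEND 1->0: VV[1][1]++ -> VV[1]=[0, 1, 0, 0], msg_vec=[0, 1, 0, 0]; VV[0]=max(VV[0],msg_vec) then VV[0][0]++ -> VV[0]=[2, 1, 0, 0]
Event 3: LOCAL 0: VV[0][0]++ -> VV[0]=[3, 1, 0, 0]
Event 4: SEND 0->2: VV[0][0]++ -> VV[0]=[4, 1, 0, 0], msg_vec=[4, 1, 0, 0]; VV[2]=max(VV[2],msg_vec) then VV[2][2]++ -> VV[2]=[4, 1, 1, 0]
Event 5: SEND 2->3: VV[2][2]++ -> VV[2]=[4, 1, 2, 0], msg_vec=[4, 1, 2, 0]; VV[3]=max(VV[3],msg_vec) then VV[3][3]++ -> VV[3]=[4, 1, 2, 1]
Event 6: LOCAL 3: VV[3][3]++ -> VV[3]=[4, 1, 2, 2]
Event 2 stamp: [0, 1, 0, 0]
Event 6 stamp: [4, 1, 2, 2]
[0, 1, 0, 0] <= [4, 1, 2, 2]? True
[4, 1, 2, 2] <= [0, 1, 0, 0]? False
Relation: before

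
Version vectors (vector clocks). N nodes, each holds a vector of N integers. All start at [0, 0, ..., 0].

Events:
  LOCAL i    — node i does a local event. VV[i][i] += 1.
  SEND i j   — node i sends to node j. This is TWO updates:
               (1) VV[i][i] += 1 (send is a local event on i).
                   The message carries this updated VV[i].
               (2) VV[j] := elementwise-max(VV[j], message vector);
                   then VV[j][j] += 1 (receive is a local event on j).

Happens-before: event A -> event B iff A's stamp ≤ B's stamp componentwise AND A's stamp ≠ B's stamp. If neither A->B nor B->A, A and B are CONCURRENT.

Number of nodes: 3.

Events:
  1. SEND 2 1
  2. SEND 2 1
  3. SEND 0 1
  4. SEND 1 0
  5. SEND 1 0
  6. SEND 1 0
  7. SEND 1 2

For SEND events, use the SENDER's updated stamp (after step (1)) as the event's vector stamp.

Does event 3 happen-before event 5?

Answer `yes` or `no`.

Answer: yes

Derivation:
Initial: VV[0]=[0, 0, 0]
Initial: VV[1]=[0, 0, 0]
Initial: VV[2]=[0, 0, 0]
Event 1: SEND 2->1: VV[2][2]++ -> VV[2]=[0, 0, 1], msg_vec=[0, 0, 1]; VV[1]=max(VV[1],msg_vec) then VV[1][1]++ -> VV[1]=[0, 1, 1]
Event 2: SEND 2->1: VV[2][2]++ -> VV[2]=[0, 0, 2], msg_vec=[0, 0, 2]; VV[1]=max(VV[1],msg_vec) then VV[1][1]++ -> VV[1]=[0, 2, 2]
Event 3: SEND 0->1: VV[0][0]++ -> VV[0]=[1, 0, 0], msg_vec=[1, 0, 0]; VV[1]=max(VV[1],msg_vec) then VV[1][1]++ -> VV[1]=[1, 3, 2]
Event 4: SEND 1->0: VV[1][1]++ -> VV[1]=[1, 4, 2], msg_vec=[1, 4, 2]; VV[0]=max(VV[0],msg_vec) then VV[0][0]++ -> VV[0]=[2, 4, 2]
Event 5: SEND 1->0: VV[1][1]++ -> VV[1]=[1, 5, 2], msg_vec=[1, 5, 2]; VV[0]=max(VV[0],msg_vec) then VV[0][0]++ -> VV[0]=[3, 5, 2]
Event 6: SEND 1->0: VV[1][1]++ -> VV[1]=[1, 6, 2], msg_vec=[1, 6, 2]; VV[0]=max(VV[0],msg_vec) then VV[0][0]++ -> VV[0]=[4, 6, 2]
Event 7: SEND 1->2: VV[1][1]++ -> VV[1]=[1, 7, 2], msg_vec=[1, 7, 2]; VV[2]=max(VV[2],msg_vec) then VV[2][2]++ -> VV[2]=[1, 7, 3]
Event 3 stamp: [1, 0, 0]
Event 5 stamp: [1, 5, 2]
[1, 0, 0] <= [1, 5, 2]? True. Equal? False. Happens-before: True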